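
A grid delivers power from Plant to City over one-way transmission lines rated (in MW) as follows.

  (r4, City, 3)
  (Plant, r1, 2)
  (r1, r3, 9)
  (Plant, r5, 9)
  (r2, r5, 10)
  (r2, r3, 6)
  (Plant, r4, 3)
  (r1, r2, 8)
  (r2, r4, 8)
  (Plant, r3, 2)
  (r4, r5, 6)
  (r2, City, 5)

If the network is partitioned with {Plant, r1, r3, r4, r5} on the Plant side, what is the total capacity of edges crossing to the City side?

Edges leaving {Plant, r1, r3, r4, r5}: r1→r2 (8), r4→City (3).
Cut capacity = 8 + 3 = 11.

11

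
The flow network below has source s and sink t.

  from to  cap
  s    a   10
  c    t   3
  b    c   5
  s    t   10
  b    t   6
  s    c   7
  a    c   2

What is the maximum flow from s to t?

13

Augment s→t: bottleneck 10, flow now 10.
Augment s→c→t: bottleneck 3, flow now 13.
No augmenting path remains; maximum flow = 13.
In the residual graph, reachable from s: {s, a, c}.
Min-cut edges: s→t (10), c→t (3); capacity 10 + 3 = 13.
This cut is saturated, so no flow can exceed 13.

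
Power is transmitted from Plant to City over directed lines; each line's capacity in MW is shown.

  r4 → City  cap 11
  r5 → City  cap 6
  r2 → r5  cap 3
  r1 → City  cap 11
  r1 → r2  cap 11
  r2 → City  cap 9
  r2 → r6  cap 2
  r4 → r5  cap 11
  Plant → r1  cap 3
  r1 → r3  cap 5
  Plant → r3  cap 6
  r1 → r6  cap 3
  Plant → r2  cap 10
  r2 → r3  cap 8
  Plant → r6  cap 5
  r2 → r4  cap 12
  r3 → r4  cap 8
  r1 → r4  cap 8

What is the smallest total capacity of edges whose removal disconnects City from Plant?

19

Augment Plant→r1→City: bottleneck 3, flow now 3.
Augment Plant→r2→City: bottleneck 9, flow now 12.
Augment Plant→r2→r4→City: bottleneck 1, flow now 13.
Augment Plant→r3→r4→City: bottleneck 6, flow now 19.
No augmenting path remains; maximum flow = 19.
By max-flow min-cut, the minimum cut capacity equals the max flow.
In the residual graph, reachable from Plant: {Plant, r6}.
Min-cut edges: Plant→r1 (3), Plant→r2 (10), Plant→r3 (6); capacity 3 + 10 + 6 = 19.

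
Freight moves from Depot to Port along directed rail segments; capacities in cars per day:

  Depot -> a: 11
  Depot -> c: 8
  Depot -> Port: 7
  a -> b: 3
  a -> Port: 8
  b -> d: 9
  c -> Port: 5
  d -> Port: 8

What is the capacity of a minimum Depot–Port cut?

Augment Depot→Port: bottleneck 7, flow now 7.
Augment Depot→a→Port: bottleneck 8, flow now 15.
Augment Depot→c→Port: bottleneck 5, flow now 20.
Augment Depot→a→b→d→Port: bottleneck 3, flow now 23.
No augmenting path remains; maximum flow = 23.
By max-flow min-cut, the minimum cut capacity equals the max flow.
In the residual graph, reachable from Depot: {Depot, c}.
Min-cut edges: Depot→a (11), Depot→Port (7), c→Port (5); capacity 11 + 7 + 5 = 23.

23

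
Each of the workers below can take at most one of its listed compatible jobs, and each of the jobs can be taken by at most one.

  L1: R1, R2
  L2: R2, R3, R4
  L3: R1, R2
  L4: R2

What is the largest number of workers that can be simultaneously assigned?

3

Unit-capacity flow: source→left, listed edges, right→sink; max matching = max flow.
Augmenting path L1→R1 (+1); matched 1.
Augmenting path L2→R2 (+1); matched 2.
Augmenting path L3→R2→L2→R3 (+1); matched 3.
No augmenting path remains; maximum matching = 3.
König certificate: {L2, R1, R2} is a vertex cover of size 3 (every listed pair touches it), so no matching can be larger.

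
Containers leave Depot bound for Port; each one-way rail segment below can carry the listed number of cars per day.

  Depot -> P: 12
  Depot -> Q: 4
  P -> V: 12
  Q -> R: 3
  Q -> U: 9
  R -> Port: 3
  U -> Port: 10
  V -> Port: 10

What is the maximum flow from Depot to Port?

14

Augment Depot→P→V→Port: bottleneck 10, flow now 10.
Augment Depot→Q→R→Port: bottleneck 3, flow now 13.
Augment Depot→Q→U→Port: bottleneck 1, flow now 14.
No augmenting path remains; maximum flow = 14.
In the residual graph, reachable from Depot: {Depot, P, V}.
Min-cut edges: Depot→Q (4), V→Port (10); capacity 4 + 10 = 14.
This cut is saturated, so no flow can exceed 14.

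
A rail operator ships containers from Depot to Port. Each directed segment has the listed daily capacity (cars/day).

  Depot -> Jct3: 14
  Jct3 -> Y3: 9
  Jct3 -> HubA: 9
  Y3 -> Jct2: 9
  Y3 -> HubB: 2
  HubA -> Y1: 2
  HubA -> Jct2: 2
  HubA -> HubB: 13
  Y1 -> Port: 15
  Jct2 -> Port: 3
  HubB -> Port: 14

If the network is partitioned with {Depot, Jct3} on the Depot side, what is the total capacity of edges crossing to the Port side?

Edges leaving {Depot, Jct3}: Jct3→Y3 (9), Jct3→HubA (9).
Cut capacity = 9 + 9 = 18.

18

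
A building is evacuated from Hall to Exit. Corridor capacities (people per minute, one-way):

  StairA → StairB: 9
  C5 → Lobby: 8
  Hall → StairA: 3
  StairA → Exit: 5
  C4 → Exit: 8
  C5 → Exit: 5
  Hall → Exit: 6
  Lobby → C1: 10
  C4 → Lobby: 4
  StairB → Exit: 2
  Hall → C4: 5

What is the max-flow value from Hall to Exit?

Augment Hall→Exit: bottleneck 6, flow now 6.
Augment Hall→StairA→Exit: bottleneck 3, flow now 9.
Augment Hall→C4→Exit: bottleneck 5, flow now 14.
No augmenting path remains; maximum flow = 14.
In the residual graph, reachable from Hall: {Hall}.
Min-cut edges: Hall→StairA (3), Hall→C4 (5), Hall→Exit (6); capacity 3 + 5 + 6 = 14.
This cut is saturated, so no flow can exceed 14.

14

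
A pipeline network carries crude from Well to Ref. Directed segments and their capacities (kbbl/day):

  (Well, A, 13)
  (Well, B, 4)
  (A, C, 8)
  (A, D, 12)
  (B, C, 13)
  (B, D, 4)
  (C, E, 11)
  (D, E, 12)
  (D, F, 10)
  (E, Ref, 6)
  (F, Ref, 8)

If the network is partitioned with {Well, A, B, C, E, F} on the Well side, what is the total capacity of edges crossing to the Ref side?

Edges leaving {Well, A, B, C, E, F}: A→D (12), B→D (4), E→Ref (6), F→Ref (8).
Cut capacity = 12 + 4 + 6 + 8 = 30.

30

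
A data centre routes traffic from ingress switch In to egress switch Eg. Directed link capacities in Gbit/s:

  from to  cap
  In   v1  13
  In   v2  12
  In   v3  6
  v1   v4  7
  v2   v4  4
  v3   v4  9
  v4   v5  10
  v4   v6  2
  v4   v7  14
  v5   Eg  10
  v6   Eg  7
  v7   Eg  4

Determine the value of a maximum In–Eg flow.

16

Augment In→v1→v4→v5→Eg: bottleneck 7, flow now 7.
Augment In→v2→v4→v5→Eg: bottleneck 3, flow now 10.
Augment In→v2→v4→v6→Eg: bottleneck 1, flow now 11.
Augment In→v3→v4→v6→Eg: bottleneck 1, flow now 12.
Augment In→v3→v4→v7→Eg: bottleneck 4, flow now 16.
No augmenting path remains; maximum flow = 16.
In the residual graph, reachable from In: {In, v1, v2, v3, v4, v7}.
Min-cut edges: v4→v5 (10), v4→v6 (2), v7→Eg (4); capacity 10 + 2 + 4 = 16.
This cut is saturated, so no flow can exceed 16.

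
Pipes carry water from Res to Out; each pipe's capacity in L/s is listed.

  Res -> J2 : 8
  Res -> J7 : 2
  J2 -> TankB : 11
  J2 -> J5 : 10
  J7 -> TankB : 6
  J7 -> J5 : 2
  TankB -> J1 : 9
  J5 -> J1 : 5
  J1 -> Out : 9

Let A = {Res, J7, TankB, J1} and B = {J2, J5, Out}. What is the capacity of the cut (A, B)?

19

Edges leaving {Res, J7, TankB, J1}: Res→J2 (8), J7→J5 (2), J1→Out (9).
Cut capacity = 8 + 2 + 9 = 19.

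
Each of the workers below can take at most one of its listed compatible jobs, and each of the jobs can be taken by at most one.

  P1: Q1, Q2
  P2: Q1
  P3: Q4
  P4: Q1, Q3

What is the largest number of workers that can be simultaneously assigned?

Unit-capacity flow: source→left, listed edges, right→sink; max matching = max flow.
Augmenting path P1→Q1 (+1); matched 1.
Augmenting path P3→Q4 (+1); matched 2.
Augmenting path P4→Q3 (+1); matched 3.
Augmenting path P2→Q1→P1→Q2 (+1); matched 4.
No augmenting path remains; maximum matching = 4.
König certificate: {P1, P2, P3, P4} is a vertex cover of size 4 (every listed pair touches it), so no matching can be larger.

4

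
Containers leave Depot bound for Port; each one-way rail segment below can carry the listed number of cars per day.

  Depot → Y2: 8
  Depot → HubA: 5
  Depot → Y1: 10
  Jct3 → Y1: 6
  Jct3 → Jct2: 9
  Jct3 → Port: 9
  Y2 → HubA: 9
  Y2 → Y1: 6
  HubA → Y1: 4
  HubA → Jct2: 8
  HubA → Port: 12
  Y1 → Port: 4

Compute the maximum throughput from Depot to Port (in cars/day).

Augment Depot→HubA→Port: bottleneck 5, flow now 5.
Augment Depot→Y1→Port: bottleneck 4, flow now 9.
Augment Depot→Y2→HubA→Port: bottleneck 7, flow now 16.
No augmenting path remains; maximum flow = 16.
In the residual graph, reachable from Depot: {Depot, Y2, HubA, Y1, Jct2}.
Min-cut edges: HubA→Port (12), Y1→Port (4); capacity 12 + 4 = 16.
This cut is saturated, so no flow can exceed 16.

16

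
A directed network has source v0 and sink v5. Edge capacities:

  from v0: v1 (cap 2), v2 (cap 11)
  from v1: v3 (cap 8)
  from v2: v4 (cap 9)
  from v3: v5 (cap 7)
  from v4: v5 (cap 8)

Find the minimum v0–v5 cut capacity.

10

Augment v0→v1→v3→v5: bottleneck 2, flow now 2.
Augment v0→v2→v4→v5: bottleneck 8, flow now 10.
No augmenting path remains; maximum flow = 10.
By max-flow min-cut, the minimum cut capacity equals the max flow.
In the residual graph, reachable from v0: {v0, v2, v4}.
Min-cut edges: v0→v1 (2), v4→v5 (8); capacity 2 + 8 = 10.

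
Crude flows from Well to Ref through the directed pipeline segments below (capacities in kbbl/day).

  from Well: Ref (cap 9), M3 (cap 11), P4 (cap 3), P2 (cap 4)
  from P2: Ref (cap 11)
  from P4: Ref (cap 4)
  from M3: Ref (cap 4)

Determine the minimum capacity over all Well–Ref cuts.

Augment Well→Ref: bottleneck 9, flow now 9.
Augment Well→P2→Ref: bottleneck 4, flow now 13.
Augment Well→P4→Ref: bottleneck 3, flow now 16.
Augment Well→M3→Ref: bottleneck 4, flow now 20.
No augmenting path remains; maximum flow = 20.
By max-flow min-cut, the minimum cut capacity equals the max flow.
In the residual graph, reachable from Well: {Well, M3}.
Min-cut edges: Well→P2 (4), Well→P4 (3), Well→Ref (9), M3→Ref (4); capacity 4 + 3 + 9 + 4 = 20.

20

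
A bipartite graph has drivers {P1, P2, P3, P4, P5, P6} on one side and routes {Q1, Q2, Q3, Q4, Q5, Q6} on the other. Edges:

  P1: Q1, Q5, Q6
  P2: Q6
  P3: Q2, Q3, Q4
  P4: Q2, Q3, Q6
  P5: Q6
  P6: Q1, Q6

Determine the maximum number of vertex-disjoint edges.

Unit-capacity flow: source→left, listed edges, right→sink; max matching = max flow.
Augmenting path P1→Q1 (+1); matched 1.
Augmenting path P2→Q6 (+1); matched 2.
Augmenting path P3→Q2 (+1); matched 3.
Augmenting path P4→Q3 (+1); matched 4.
Augmenting path P6→Q1→P1→Q5 (+1); matched 5.
No augmenting path remains; maximum matching = 5.
König certificate: {P1, P3, P4, P6, Q6} is a vertex cover of size 5 (every listed pair touches it), so no matching can be larger.

5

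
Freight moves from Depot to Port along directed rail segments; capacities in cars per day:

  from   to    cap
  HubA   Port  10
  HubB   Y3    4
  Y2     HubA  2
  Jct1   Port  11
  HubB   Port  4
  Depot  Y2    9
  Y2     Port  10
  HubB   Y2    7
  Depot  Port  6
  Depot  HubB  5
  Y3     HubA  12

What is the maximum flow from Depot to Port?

Augment Depot→Port: bottleneck 6, flow now 6.
Augment Depot→HubB→Port: bottleneck 4, flow now 10.
Augment Depot→Y2→Port: bottleneck 9, flow now 19.
Augment Depot→HubB→Y2→Port: bottleneck 1, flow now 20.
No augmenting path remains; maximum flow = 20.
In the residual graph, reachable from Depot: {Depot}.
Min-cut edges: Depot→HubB (5), Depot→Y2 (9), Depot→Port (6); capacity 5 + 9 + 6 = 20.
This cut is saturated, so no flow can exceed 20.

20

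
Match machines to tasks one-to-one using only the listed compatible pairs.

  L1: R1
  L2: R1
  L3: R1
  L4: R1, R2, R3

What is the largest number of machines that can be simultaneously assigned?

Unit-capacity flow: source→left, listed edges, right→sink; max matching = max flow.
Augmenting path L1→R1 (+1); matched 1.
Augmenting path L4→R2 (+1); matched 2.
No augmenting path remains; maximum matching = 2.
König certificate: {L4, R1} is a vertex cover of size 2 (every listed pair touches it), so no matching can be larger.

2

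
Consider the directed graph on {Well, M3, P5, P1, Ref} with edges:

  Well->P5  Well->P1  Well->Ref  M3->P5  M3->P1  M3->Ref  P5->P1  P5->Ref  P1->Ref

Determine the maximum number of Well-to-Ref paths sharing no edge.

Assign every edge capacity 1; by Menger, the answer equals the max flow.
Path Well→Ref (+1); total 1.
Path Well→P5→Ref (+1); total 2.
Path Well→P1→Ref (+1); total 3.
No residual Well→Ref path; max flow = 3.
Certifying cut of size 3: {Well→P1, Well→P5, Well→Ref}.

3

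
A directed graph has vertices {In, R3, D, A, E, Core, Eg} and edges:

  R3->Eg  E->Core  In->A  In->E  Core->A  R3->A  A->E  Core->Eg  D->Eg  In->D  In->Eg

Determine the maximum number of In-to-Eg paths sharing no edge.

3

Assign every edge capacity 1; by Menger, the answer equals the max flow.
Path In→Eg (+1); total 1.
Path In→D→Eg (+1); total 2.
Path In→E→Core→Eg (+1); total 3.
No residual In→Eg path; max flow = 3.
Certifying cut of size 3: {E→Core, In→D, In→Eg}.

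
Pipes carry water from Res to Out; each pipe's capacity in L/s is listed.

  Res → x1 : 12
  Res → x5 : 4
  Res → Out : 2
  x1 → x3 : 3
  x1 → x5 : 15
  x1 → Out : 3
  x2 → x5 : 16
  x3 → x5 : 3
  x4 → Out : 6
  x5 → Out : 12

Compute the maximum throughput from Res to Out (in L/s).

Augment Res→Out: bottleneck 2, flow now 2.
Augment Res→x1→Out: bottleneck 3, flow now 5.
Augment Res→x5→Out: bottleneck 4, flow now 9.
Augment Res→x1→x5→Out: bottleneck 8, flow now 17.
No augmenting path remains; maximum flow = 17.
In the residual graph, reachable from Res: {Res, x1, x3, x5}.
Min-cut edges: Res→Out (2), x1→Out (3), x5→Out (12); capacity 2 + 3 + 12 = 17.
This cut is saturated, so no flow can exceed 17.

17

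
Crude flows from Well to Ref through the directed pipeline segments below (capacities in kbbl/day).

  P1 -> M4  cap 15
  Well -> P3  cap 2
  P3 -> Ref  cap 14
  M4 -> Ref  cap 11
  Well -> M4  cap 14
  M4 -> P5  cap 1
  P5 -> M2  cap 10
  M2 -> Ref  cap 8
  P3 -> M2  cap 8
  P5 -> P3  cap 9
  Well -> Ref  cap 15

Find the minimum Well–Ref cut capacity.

Augment Well→Ref: bottleneck 15, flow now 15.
Augment Well→M4→Ref: bottleneck 11, flow now 26.
Augment Well→P3→Ref: bottleneck 2, flow now 28.
Augment Well→M4→P5→P3→Ref: bottleneck 1, flow now 29.
No augmenting path remains; maximum flow = 29.
By max-flow min-cut, the minimum cut capacity equals the max flow.
In the residual graph, reachable from Well: {Well, M4}.
Min-cut edges: Well→P3 (2), Well→Ref (15), M4→P5 (1), M4→Ref (11); capacity 2 + 15 + 1 + 11 = 29.

29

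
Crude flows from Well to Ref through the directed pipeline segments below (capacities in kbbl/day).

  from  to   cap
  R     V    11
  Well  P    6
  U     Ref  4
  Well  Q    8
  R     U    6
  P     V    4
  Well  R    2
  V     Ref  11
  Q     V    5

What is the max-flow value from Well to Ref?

Augment Well→P→V→Ref: bottleneck 4, flow now 4.
Augment Well→Q→V→Ref: bottleneck 5, flow now 9.
Augment Well→R→U→Ref: bottleneck 2, flow now 11.
No augmenting path remains; maximum flow = 11.
In the residual graph, reachable from Well: {Well, P, Q}.
Min-cut edges: Well→R (2), P→V (4), Q→V (5); capacity 2 + 4 + 5 = 11.
This cut is saturated, so no flow can exceed 11.

11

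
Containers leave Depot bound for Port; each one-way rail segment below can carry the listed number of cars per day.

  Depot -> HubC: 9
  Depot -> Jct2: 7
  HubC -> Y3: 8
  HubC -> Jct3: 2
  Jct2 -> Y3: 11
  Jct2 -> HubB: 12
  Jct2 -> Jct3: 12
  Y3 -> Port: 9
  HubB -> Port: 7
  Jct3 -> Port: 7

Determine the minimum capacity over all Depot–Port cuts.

16

Augment Depot→HubC→Y3→Port: bottleneck 8, flow now 8.
Augment Depot→HubC→Jct3→Port: bottleneck 1, flow now 9.
Augment Depot→Jct2→Y3→Port: bottleneck 1, flow now 10.
Augment Depot→Jct2→HubB→Port: bottleneck 6, flow now 16.
No augmenting path remains; maximum flow = 16.
By max-flow min-cut, the minimum cut capacity equals the max flow.
In the residual graph, reachable from Depot: {Depot}.
Min-cut edges: Depot→HubC (9), Depot→Jct2 (7); capacity 9 + 7 = 16.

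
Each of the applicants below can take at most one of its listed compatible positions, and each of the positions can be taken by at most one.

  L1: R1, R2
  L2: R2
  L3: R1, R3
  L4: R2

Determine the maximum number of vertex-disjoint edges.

3

Unit-capacity flow: source→left, listed edges, right→sink; max matching = max flow.
Augmenting path L1→R1 (+1); matched 1.
Augmenting path L2→R2 (+1); matched 2.
Augmenting path L3→R3 (+1); matched 3.
No augmenting path remains; maximum matching = 3.
König certificate: {L1, L3, R2} is a vertex cover of size 3 (every listed pair touches it), so no matching can be larger.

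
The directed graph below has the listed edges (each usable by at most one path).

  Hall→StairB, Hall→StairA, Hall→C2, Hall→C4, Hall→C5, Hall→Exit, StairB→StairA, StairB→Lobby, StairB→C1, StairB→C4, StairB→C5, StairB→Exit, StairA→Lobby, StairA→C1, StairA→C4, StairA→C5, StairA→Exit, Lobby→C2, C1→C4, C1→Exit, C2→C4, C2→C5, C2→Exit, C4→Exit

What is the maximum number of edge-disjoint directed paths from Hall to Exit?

5

Assign every edge capacity 1; by Menger, the answer equals the max flow.
Path Hall→Exit (+1); total 1.
Path Hall→StairB→Exit (+1); total 2.
Path Hall→StairA→Exit (+1); total 3.
Path Hall→C2→Exit (+1); total 4.
Path Hall→C4→Exit (+1); total 5.
No residual Hall→Exit path; max flow = 5.
Certifying cut of size 5: {Hall→C2, Hall→C4, Hall→Exit, Hall→StairA, Hall→StairB}.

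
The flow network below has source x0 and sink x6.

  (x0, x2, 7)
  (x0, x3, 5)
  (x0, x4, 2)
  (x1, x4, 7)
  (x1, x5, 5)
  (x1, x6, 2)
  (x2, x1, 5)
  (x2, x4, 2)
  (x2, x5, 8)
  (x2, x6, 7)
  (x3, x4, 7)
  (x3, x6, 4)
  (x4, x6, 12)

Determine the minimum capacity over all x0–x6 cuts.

Augment x0→x2→x6: bottleneck 7, flow now 7.
Augment x0→x3→x6: bottleneck 4, flow now 11.
Augment x0→x4→x6: bottleneck 2, flow now 13.
Augment x0→x3→x4→x6: bottleneck 1, flow now 14.
No augmenting path remains; maximum flow = 14.
By max-flow min-cut, the minimum cut capacity equals the max flow.
In the residual graph, reachable from x0: {x0}.
Min-cut edges: x0→x2 (7), x0→x3 (5), x0→x4 (2); capacity 7 + 5 + 2 = 14.

14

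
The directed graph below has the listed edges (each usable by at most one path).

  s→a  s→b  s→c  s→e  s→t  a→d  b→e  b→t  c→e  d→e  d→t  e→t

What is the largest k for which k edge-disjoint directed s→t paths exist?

4

Assign every edge capacity 1; by Menger, the answer equals the max flow.
Path s→t (+1); total 1.
Path s→b→t (+1); total 2.
Path s→e→t (+1); total 3.
Path s→a→d→t (+1); total 4.
No residual s→t path; max flow = 4.
Certifying cut of size 4: {e→t, s→a, s→b, s→t}.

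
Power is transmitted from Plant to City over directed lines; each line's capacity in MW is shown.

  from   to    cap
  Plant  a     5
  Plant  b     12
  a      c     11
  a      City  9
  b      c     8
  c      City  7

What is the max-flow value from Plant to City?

Augment Plant→a→City: bottleneck 5, flow now 5.
Augment Plant→b→c→City: bottleneck 7, flow now 12.
No augmenting path remains; maximum flow = 12.
In the residual graph, reachable from Plant: {Plant, b, c}.
Min-cut edges: Plant→a (5), c→City (7); capacity 5 + 7 = 12.
This cut is saturated, so no flow can exceed 12.

12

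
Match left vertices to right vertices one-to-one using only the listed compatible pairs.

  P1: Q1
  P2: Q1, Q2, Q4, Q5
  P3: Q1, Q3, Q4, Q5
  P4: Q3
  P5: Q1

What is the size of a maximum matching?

4

Unit-capacity flow: source→left, listed edges, right→sink; max matching = max flow.
Augmenting path P1→Q1 (+1); matched 1.
Augmenting path P2→Q2 (+1); matched 2.
Augmenting path P3→Q3 (+1); matched 3.
Augmenting path P4→Q3→P3→Q4 (+1); matched 4.
No augmenting path remains; maximum matching = 4.
König certificate: {P2, P3, P4, Q1} is a vertex cover of size 4 (every listed pair touches it), so no matching can be larger.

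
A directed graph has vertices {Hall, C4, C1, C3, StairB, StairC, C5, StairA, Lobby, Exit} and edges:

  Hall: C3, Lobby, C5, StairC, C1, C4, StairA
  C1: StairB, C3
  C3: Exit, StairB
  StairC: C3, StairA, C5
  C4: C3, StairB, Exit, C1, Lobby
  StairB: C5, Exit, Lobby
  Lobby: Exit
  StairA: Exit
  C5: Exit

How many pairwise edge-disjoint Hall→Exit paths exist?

6

Assign every edge capacity 1; by Menger, the answer equals the max flow.
Path Hall→C4→Exit (+1); total 1.
Path Hall→C3→Exit (+1); total 2.
Path Hall→C5→Exit (+1); total 3.
Path Hall→StairA→Exit (+1); total 4.
Path Hall→Lobby→Exit (+1); total 5.
Path Hall→C1→StairB→Exit (+1); total 6.
No residual Hall→Exit path; max flow = 6.
Certifying cut of size 6: {C3→Exit, C5→Exit, Hall→C4, Lobby→Exit, StairA→Exit, StairB→Exit}.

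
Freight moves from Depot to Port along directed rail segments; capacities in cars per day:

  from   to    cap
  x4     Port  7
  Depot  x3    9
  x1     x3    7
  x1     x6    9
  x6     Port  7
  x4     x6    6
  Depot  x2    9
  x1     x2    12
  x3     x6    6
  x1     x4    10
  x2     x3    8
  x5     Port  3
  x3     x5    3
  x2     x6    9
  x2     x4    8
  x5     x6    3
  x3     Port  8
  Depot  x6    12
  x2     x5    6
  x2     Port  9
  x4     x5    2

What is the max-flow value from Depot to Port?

25

Augment Depot→x2→Port: bottleneck 9, flow now 9.
Augment Depot→x3→Port: bottleneck 8, flow now 17.
Augment Depot→x6→Port: bottleneck 7, flow now 24.
Augment Depot→x3→x5→Port: bottleneck 1, flow now 25.
No augmenting path remains; maximum flow = 25.
In the residual graph, reachable from Depot: {Depot, x6}.
Min-cut edges: Depot→x2 (9), Depot→x3 (9), x6→Port (7); capacity 9 + 9 + 7 = 25.
This cut is saturated, so no flow can exceed 25.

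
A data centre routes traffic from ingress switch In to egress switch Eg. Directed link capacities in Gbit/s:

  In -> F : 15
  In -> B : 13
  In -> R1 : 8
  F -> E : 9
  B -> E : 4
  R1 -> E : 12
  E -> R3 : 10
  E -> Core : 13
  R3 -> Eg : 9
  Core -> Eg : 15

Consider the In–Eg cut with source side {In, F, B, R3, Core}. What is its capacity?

45

Edges leaving {In, F, B, R3, Core}: In→R1 (8), F→E (9), B→E (4), R3→Eg (9), Core→Eg (15).
Cut capacity = 8 + 9 + 4 + 9 + 15 = 45.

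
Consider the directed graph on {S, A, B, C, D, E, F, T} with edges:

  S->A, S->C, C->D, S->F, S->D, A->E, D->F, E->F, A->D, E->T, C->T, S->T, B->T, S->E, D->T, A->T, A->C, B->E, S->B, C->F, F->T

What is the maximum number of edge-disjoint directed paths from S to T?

Assign every edge capacity 1; by Menger, the answer equals the max flow.
Path S→T (+1); total 1.
Path S→A→T (+1); total 2.
Path S→B→T (+1); total 3.
Path S→C→T (+1); total 4.
Path S→D→T (+1); total 5.
Path S→E→T (+1); total 6.
Path S→F→T (+1); total 7.
No residual S→T path; max flow = 7.
Certifying cut of size 7: {S→A, S→B, S→C, S→D, S→E, S→F, S→T}.

7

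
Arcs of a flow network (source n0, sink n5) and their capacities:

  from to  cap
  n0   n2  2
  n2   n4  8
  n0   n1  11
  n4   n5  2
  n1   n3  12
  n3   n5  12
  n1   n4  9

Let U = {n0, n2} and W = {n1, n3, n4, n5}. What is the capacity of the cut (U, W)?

Edges leaving {n0, n2}: n0→n1 (11), n2→n4 (8).
Cut capacity = 11 + 8 = 19.

19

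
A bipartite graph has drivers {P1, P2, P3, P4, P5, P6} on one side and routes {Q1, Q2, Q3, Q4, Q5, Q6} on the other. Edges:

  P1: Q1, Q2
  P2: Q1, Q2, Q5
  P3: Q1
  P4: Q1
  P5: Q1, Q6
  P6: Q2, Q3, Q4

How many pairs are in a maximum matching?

5

Unit-capacity flow: source→left, listed edges, right→sink; max matching = max flow.
Augmenting path P1→Q1 (+1); matched 1.
Augmenting path P2→Q2 (+1); matched 2.
Augmenting path P5→Q6 (+1); matched 3.
Augmenting path P6→Q3 (+1); matched 4.
Augmenting path P3→Q1→P1→Q2→P2→Q5 (+1); matched 5.
No augmenting path remains; maximum matching = 5.
König certificate: {P1, P2, P5, P6, Q1} is a vertex cover of size 5 (every listed pair touches it), so no matching can be larger.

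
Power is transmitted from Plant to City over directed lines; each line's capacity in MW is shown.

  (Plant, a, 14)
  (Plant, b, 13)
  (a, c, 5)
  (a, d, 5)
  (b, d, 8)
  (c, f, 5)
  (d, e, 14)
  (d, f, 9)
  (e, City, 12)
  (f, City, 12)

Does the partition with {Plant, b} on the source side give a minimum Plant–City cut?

No — its capacity is 22, but the minimum cut has capacity 18.

Given cut capacity: 14 + 8 = 22.
Augment Plant→a→c→f→City: bottleneck 5, flow now 5.
Augment Plant→a→d→e→City: bottleneck 5, flow now 10.
Augment Plant→b→d→e→City: bottleneck 7, flow now 17.
Augment Plant→b→d→f→City: bottleneck 1, flow now 18.
No augmenting path remains; maximum flow = 18.
In the residual graph, reachable from Plant: {Plant, a, b}.
Min-cut edges: a→c (5), a→d (5), b→d (8); capacity 5 + 5 + 8 = 18.
Cut capacity 22 exceeds the max flow 18, so it is not minimum.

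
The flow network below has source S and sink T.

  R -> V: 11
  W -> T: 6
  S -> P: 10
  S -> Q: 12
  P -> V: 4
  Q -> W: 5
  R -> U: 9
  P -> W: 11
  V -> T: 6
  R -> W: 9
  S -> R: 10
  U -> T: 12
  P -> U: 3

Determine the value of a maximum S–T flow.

23

Augment S→P→U→T: bottleneck 3, flow now 3.
Augment S→P→V→T: bottleneck 4, flow now 7.
Augment S→P→W→T: bottleneck 3, flow now 10.
Augment S→Q→W→T: bottleneck 3, flow now 13.
Augment S→R→U→T: bottleneck 9, flow now 22.
Augment S→R→V→T: bottleneck 1, flow now 23.
No augmenting path remains; maximum flow = 23.
In the residual graph, reachable from S: {S, P, Q, W}.
Min-cut edges: S→R (10), P→U (3), P→V (4), W→T (6); capacity 10 + 3 + 4 + 6 = 23.
This cut is saturated, so no flow can exceed 23.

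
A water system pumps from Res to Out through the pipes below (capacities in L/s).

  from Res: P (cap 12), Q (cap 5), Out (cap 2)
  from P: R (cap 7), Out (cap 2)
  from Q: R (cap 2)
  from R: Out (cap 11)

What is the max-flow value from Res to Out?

Augment Res→Out: bottleneck 2, flow now 2.
Augment Res→P→Out: bottleneck 2, flow now 4.
Augment Res→P→R→Out: bottleneck 7, flow now 11.
Augment Res→Q→R→Out: bottleneck 2, flow now 13.
No augmenting path remains; maximum flow = 13.
In the residual graph, reachable from Res: {Res, P, Q}.
Min-cut edges: Res→Out (2), P→R (7), P→Out (2), Q→R (2); capacity 2 + 7 + 2 + 2 = 13.
This cut is saturated, so no flow can exceed 13.

13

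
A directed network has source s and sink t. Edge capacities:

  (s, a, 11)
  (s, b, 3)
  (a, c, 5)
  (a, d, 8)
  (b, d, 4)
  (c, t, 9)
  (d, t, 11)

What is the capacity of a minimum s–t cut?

Augment s→a→c→t: bottleneck 5, flow now 5.
Augment s→a→d→t: bottleneck 6, flow now 11.
Augment s→b→d→t: bottleneck 3, flow now 14.
No augmenting path remains; maximum flow = 14.
By max-flow min-cut, the minimum cut capacity equals the max flow.
In the residual graph, reachable from s: {s}.
Min-cut edges: s→a (11), s→b (3); capacity 11 + 3 = 14.

14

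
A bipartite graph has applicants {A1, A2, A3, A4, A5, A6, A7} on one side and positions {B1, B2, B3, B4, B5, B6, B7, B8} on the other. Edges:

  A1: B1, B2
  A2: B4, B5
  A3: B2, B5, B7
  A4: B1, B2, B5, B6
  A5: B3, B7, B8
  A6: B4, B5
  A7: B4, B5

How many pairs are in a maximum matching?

Unit-capacity flow: source→left, listed edges, right→sink; max matching = max flow.
Augmenting path A1→B1 (+1); matched 1.
Augmenting path A2→B4 (+1); matched 2.
Augmenting path A3→B2 (+1); matched 3.
Augmenting path A4→B5 (+1); matched 4.
Augmenting path A5→B3 (+1); matched 5.
Augmenting path A6→B5→A4→B6 (+1); matched 6.
No augmenting path remains; maximum matching = 6.
König certificate: {A1, A3, A4, A5, B4, B5} is a vertex cover of size 6 (every listed pair touches it), so no matching can be larger.

6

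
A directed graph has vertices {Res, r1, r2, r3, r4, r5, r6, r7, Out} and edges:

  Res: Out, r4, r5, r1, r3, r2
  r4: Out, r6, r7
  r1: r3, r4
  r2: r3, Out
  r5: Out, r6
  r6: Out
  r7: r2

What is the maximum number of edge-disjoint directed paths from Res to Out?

5

Assign every edge capacity 1; by Menger, the answer equals the max flow.
Path Res→Out (+1); total 1.
Path Res→r2→Out (+1); total 2.
Path Res→r4→Out (+1); total 3.
Path Res→r5→Out (+1); total 4.
Path Res→r1→r4→r6→Out (+1); total 5.
No residual Res→Out path; max flow = 5.
Certifying cut of size 5: {Res→Out, Res→r1, Res→r2, Res→r4, Res→r5}.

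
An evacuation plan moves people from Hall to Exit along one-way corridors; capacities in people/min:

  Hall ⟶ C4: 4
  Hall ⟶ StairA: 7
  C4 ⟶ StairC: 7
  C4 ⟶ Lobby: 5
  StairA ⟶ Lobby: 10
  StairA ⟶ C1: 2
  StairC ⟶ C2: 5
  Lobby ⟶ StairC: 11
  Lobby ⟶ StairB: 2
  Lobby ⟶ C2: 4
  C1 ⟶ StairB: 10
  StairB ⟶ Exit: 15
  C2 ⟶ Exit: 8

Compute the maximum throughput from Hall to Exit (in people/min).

Augment Hall→C4→StairC→C2→Exit: bottleneck 4, flow now 4.
Augment Hall→StairA→Lobby→StairB→Exit: bottleneck 2, flow now 6.
Augment Hall→StairA→Lobby→C2→Exit: bottleneck 4, flow now 10.
Augment Hall→StairA→C1→StairB→Exit: bottleneck 1, flow now 11.
No augmenting path remains; maximum flow = 11.
In the residual graph, reachable from Hall: {Hall}.
Min-cut edges: Hall→C4 (4), Hall→StairA (7); capacity 4 + 7 = 11.
This cut is saturated, so no flow can exceed 11.

11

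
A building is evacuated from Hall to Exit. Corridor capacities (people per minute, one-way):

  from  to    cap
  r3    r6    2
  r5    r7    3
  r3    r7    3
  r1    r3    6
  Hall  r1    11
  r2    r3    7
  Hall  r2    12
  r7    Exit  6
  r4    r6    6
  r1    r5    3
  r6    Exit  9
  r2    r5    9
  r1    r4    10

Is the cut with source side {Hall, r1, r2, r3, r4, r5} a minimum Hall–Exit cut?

Given cut capacity: 2 + 3 + 6 + 3 = 14.
Augment Hall→r1→r3→r6→Exit: bottleneck 2, flow now 2.
Augment Hall→r1→r3→r7→Exit: bottleneck 3, flow now 5.
Augment Hall→r1→r4→r6→Exit: bottleneck 6, flow now 11.
Augment Hall→r2→r5→r7→Exit: bottleneck 3, flow now 14.
No augmenting path remains; maximum flow = 14.
Cut capacity 14 equals the max flow, so it is a minimum cut.

Yes — it is a minimum cut (capacity 14).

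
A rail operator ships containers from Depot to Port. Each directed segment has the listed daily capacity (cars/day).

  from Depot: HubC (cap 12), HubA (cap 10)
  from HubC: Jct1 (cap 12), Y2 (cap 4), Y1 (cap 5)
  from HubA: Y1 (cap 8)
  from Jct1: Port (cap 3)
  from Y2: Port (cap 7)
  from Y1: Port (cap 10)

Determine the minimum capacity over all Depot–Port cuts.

Augment Depot→HubC→Jct1→Port: bottleneck 3, flow now 3.
Augment Depot→HubC→Y2→Port: bottleneck 4, flow now 7.
Augment Depot→HubC→Y1→Port: bottleneck 5, flow now 12.
Augment Depot→HubA→Y1→Port: bottleneck 5, flow now 17.
No augmenting path remains; maximum flow = 17.
By max-flow min-cut, the minimum cut capacity equals the max flow.
In the residual graph, reachable from Depot: {Depot, HubC, HubA, Jct1, Y1}.
Min-cut edges: HubC→Y2 (4), Jct1→Port (3), Y1→Port (10); capacity 4 + 3 + 10 = 17.

17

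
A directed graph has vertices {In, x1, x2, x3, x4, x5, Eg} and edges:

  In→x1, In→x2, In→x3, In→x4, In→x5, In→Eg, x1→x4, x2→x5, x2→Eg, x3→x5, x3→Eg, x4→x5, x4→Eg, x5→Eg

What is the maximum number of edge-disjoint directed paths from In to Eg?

5

Assign every edge capacity 1; by Menger, the answer equals the max flow.
Path In→Eg (+1); total 1.
Path In→x2→Eg (+1); total 2.
Path In→x3→Eg (+1); total 3.
Path In→x4→Eg (+1); total 4.
Path In→x5→Eg (+1); total 5.
No residual In→Eg path; max flow = 5.
Certifying cut of size 5: {In→Eg, In→x2, In→x3, x4→Eg, x5→Eg}.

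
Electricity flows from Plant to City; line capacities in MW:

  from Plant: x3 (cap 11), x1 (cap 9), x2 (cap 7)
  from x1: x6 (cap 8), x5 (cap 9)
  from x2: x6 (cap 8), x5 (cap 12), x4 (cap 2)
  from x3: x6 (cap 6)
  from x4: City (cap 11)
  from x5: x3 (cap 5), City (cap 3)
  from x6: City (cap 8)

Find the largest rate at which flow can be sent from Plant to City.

Augment Plant→x1→x5→City: bottleneck 3, flow now 3.
Augment Plant→x1→x6→City: bottleneck 6, flow now 9.
Augment Plant→x2→x4→City: bottleneck 2, flow now 11.
Augment Plant→x2→x6→City: bottleneck 2, flow now 13.
No augmenting path remains; maximum flow = 13.
In the residual graph, reachable from Plant: {Plant, x1, x2, x3, x5, x6}.
Min-cut edges: x2→x4 (2), x5→City (3), x6→City (8); capacity 2 + 3 + 8 = 13.
This cut is saturated, so no flow can exceed 13.

13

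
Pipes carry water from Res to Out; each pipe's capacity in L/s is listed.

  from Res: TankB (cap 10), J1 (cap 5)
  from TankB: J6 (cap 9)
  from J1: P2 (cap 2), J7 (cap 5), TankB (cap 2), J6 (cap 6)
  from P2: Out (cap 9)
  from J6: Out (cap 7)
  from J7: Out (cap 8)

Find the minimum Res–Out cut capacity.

12

Augment Res→TankB→J6→Out: bottleneck 7, flow now 7.
Augment Res→J1→P2→Out: bottleneck 2, flow now 9.
Augment Res→J1→J7→Out: bottleneck 3, flow now 12.
No augmenting path remains; maximum flow = 12.
By max-flow min-cut, the minimum cut capacity equals the max flow.
In the residual graph, reachable from Res: {Res, TankB, J6}.
Min-cut edges: Res→J1 (5), J6→Out (7); capacity 5 + 7 = 12.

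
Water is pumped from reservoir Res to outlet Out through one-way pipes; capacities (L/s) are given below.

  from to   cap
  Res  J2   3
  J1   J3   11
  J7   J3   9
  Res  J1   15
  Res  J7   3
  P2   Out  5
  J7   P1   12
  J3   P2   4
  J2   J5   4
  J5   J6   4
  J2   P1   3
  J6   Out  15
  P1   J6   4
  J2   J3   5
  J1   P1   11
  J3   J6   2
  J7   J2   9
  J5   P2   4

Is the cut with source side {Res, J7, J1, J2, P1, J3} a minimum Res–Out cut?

Yes — it is a minimum cut (capacity 14).

Given cut capacity: 4 + 4 + 4 + 2 = 14.
Augment Res→J7→P1→J6→Out: bottleneck 3, flow now 3.
Augment Res→J1→P1→J6→Out: bottleneck 1, flow now 4.
Augment Res→J1→J3→P2→Out: bottleneck 4, flow now 8.
Augment Res→J1→J3→J6→Out: bottleneck 2, flow now 10.
Augment Res→J2→J5→P2→Out: bottleneck 1, flow now 11.
Augment Res→J2→J5→J6→Out: bottleneck 2, flow now 13.
Augment Res→J1→P1→J7→J2→J5→J6→Out: bottleneck 1, flow now 14. (uses reverse residual edge)
No augmenting path remains; maximum flow = 14.
Cut capacity 14 equals the max flow, so it is a minimum cut.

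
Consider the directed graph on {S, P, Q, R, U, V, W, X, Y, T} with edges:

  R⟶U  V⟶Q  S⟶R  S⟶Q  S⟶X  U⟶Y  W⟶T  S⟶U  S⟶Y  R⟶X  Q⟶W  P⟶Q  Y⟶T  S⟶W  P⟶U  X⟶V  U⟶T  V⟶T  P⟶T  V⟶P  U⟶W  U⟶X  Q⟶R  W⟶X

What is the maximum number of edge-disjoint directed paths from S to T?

Assign every edge capacity 1; by Menger, the answer equals the max flow.
Path S→U→T (+1); total 1.
Path S→W→T (+1); total 2.
Path S→Y→T (+1); total 3.
Path S→X→V→T (+1); total 4.
No residual S→T path; max flow = 4.
Certifying cut of size 4: {U→T, W→T, X→V, Y→T}.

4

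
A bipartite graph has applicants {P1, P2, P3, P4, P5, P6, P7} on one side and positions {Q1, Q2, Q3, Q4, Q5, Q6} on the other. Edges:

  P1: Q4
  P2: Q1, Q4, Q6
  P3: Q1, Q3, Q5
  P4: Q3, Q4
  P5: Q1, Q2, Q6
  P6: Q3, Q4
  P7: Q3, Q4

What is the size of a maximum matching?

Unit-capacity flow: source→left, listed edges, right→sink; max matching = max flow.
Augmenting path P1→Q4 (+1); matched 1.
Augmenting path P2→Q1 (+1); matched 2.
Augmenting path P3→Q3 (+1); matched 3.
Augmenting path P5→Q2 (+1); matched 4.
Augmenting path P4→Q3→P3→Q5 (+1); matched 5.
No augmenting path remains; maximum matching = 5.
König certificate: {P2, P3, P5, Q3, Q4} is a vertex cover of size 5 (every listed pair touches it), so no matching can be larger.

5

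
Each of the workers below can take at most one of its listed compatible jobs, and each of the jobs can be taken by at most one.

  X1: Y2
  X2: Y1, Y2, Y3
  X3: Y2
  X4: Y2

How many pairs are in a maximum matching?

Unit-capacity flow: source→left, listed edges, right→sink; max matching = max flow.
Augmenting path X1→Y2 (+1); matched 1.
Augmenting path X2→Y1 (+1); matched 2.
No augmenting path remains; maximum matching = 2.
König certificate: {X2, Y2} is a vertex cover of size 2 (every listed pair touches it), so no matching can be larger.

2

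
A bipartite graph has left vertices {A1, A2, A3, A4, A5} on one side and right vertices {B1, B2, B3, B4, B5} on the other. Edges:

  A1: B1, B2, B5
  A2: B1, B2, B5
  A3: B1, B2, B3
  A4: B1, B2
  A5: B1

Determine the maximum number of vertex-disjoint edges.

4

Unit-capacity flow: source→left, listed edges, right→sink; max matching = max flow.
Augmenting path A1→B1 (+1); matched 1.
Augmenting path A2→B2 (+1); matched 2.
Augmenting path A3→B3 (+1); matched 3.
Augmenting path A4→B1→A1→B5 (+1); matched 4.
No augmenting path remains; maximum matching = 4.
König certificate: {A3, B1, B2, B5} is a vertex cover of size 4 (every listed pair touches it), so no matching can be larger.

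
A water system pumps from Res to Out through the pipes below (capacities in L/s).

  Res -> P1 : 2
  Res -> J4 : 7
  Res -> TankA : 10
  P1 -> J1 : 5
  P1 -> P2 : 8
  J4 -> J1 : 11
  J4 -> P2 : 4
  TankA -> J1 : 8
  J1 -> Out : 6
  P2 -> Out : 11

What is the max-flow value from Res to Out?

Augment Res→P1→J1→Out: bottleneck 2, flow now 2.
Augment Res→J4→J1→Out: bottleneck 4, flow now 6.
Augment Res→J4→P2→Out: bottleneck 3, flow now 9.
Augment Res→TankA→J1→P1→P2→Out: bottleneck 2, flow now 11. (uses reverse residual edge)
Augment Res→TankA→J1→J4→P2→Out: bottleneck 1, flow now 12. (uses reverse residual edge)
No augmenting path remains; maximum flow = 12.
In the residual graph, reachable from Res: {Res, J4, TankA, J1}.
Min-cut edges: Res→P1 (2), J4→P2 (4), J1→Out (6); capacity 2 + 4 + 6 = 12.
This cut is saturated, so no flow can exceed 12.

12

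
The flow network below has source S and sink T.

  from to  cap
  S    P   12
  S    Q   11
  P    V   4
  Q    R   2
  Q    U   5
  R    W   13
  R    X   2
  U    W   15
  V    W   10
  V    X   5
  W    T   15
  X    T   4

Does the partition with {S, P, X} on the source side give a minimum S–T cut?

No — its capacity is 19, but the minimum cut has capacity 11.

Given cut capacity: 11 + 4 + 4 = 19.
Augment S→P→V→W→T: bottleneck 4, flow now 4.
Augment S→Q→R→W→T: bottleneck 2, flow now 6.
Augment S→Q→U→W→T: bottleneck 5, flow now 11.
No augmenting path remains; maximum flow = 11.
In the residual graph, reachable from S: {S, P, Q}.
Min-cut edges: P→V (4), Q→R (2), Q→U (5); capacity 4 + 2 + 5 = 11.
Cut capacity 19 exceeds the max flow 11, so it is not minimum.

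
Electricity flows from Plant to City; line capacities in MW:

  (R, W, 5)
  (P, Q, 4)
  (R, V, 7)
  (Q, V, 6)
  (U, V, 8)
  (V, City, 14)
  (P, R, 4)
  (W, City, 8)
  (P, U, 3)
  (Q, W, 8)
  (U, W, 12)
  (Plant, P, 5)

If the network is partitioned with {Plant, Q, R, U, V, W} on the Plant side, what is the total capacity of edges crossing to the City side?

27

Edges leaving {Plant, Q, R, U, V, W}: Plant→P (5), V→City (14), W→City (8).
Cut capacity = 5 + 14 + 8 = 27.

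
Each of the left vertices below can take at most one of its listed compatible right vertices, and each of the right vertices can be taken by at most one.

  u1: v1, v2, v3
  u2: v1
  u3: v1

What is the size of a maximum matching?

2

Unit-capacity flow: source→left, listed edges, right→sink; max matching = max flow.
Augmenting path u1→v1 (+1); matched 1.
Augmenting path u2→v1→u1→v2 (+1); matched 2.
No augmenting path remains; maximum matching = 2.
König certificate: {u1, v1} is a vertex cover of size 2 (every listed pair touches it), so no matching can be larger.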